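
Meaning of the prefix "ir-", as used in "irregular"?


Prefix: ir-
Example: irregular = ir- + regular
Meaning = not


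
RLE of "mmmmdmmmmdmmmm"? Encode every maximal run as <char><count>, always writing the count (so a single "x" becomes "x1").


String: "mmmmdmmmmdmmmm"
Scanning for consecutive runs:
  'm' x 4
  'd' x 1
  'm' x 4
  'd' x 1
  'm' x 4
RLE = "m4d1m4d1m4"


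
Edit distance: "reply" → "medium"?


Word 1: "reply" (length 5)
Word 2: "medium" (length 6)
One optimal edit sequence (insert/delete/substitute each cost 1):
  1. substitute 'r' -> 'm'  (+1)
  2. keep 'e'
  3. insert 'd'  (+1)
  4. substitute 'p' -> 'i'  (+1)
  5. substitute 'l' -> 'u'  (+1)
  6. substitute 'y' -> 'm'  (+1)
Total edit operations: 5
Edit distance = 5


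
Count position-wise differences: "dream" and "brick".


Comparing character by character (same length = 5):
  Pos 0: 'd' vs 'b' !=
  Pos 1: 'r' vs 'r' =
  Pos 2: 'e' vs 'i' !=
  Pos 3: 'a' vs 'c' !=
  Pos 4: 'm' vs 'k' !=
Hamming distance = 4


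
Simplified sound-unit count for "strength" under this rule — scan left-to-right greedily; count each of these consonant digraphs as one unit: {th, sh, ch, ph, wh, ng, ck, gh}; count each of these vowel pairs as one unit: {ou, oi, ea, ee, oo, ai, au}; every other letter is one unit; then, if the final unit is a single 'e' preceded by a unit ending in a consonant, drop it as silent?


Word: "strength" (8 letters)
Left-to-right scan:
  [1] 's' (letter)
  [2] 't' (letter)
  [3] 'r' (letter)
  [4] 'e' (letter)
  [5] 'ng' (digraph)
  [6] 'th' (digraph)
Units from scan: 6
Sound units = 6 units


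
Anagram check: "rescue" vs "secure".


Word 1: "rescue" → sorted: ceersu
Word 2: "secure" → sorted: ceersu
Same letters? ceersu == ceersu
Anagram = Yes


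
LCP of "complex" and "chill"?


Word 1: "complex"
Word 2: "chill"
Comparing from start:
  Pos 0: 'c' == 'c'
  Pos 1: 'o' != 'h' (stop)
LCP = "c" (length 1)


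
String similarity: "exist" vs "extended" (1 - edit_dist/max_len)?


Word 1: "exist" (length 5)
Word 2: "extended" (length 8)
One optimal edit sequence:
  1. keep 'e'
  2. keep 'x'
  3. insert 't'  (+1)
  4. insert 'e'  (+1)
  5. insert 'n'  (+1)
  6. substitute 'i' -> 'd'  (+1)
  7. substitute 's' -> 'e'  (+1)
  8. substitute 't' -> 'd'  (+1)
Edit distance = 6
Max length = max(5, 8) = 8
Similarity = 1 - 6/8
= 0.2500


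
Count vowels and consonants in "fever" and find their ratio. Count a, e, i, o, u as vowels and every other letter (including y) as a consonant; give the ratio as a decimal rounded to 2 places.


Word: "fever"
Vowels (a,e,i,o,u): 2
Consonants: 3
Ratio = 2/3
= 0.67


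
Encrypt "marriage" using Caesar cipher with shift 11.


Word: "marriage"
Shift: 11
Each letter → (letter + shift) mod 26:
  'm' (12) + 11 = 23 → 'x'
  'a' (0) + 11 = 11 → 'l'
  'r' (17) + 11 = 2 → 'c'
  'r' (17) + 11 = 2 → 'c'
  'i' (8) + 11 = 19 → 't'
  'a' (0) + 11 = 11 → 'l'
  'g' (6) + 11 = 17 → 'r'
  'e' (4) + 11 = 15 → 'p'
Result = "xlcctlrp"


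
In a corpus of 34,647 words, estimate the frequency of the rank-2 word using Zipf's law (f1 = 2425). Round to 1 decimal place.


Zipf's law: f(r) = f(1) / r
f(1) = 2425
f(2) = 2425 / 2
= 1212.5 occurrences


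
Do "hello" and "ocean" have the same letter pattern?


Pattern of "hello": [0, 1, 2, 2, 3]
Pattern of "ocean": [0, 1, 2, 3, 4]
Patterns do not match
Same pattern = No


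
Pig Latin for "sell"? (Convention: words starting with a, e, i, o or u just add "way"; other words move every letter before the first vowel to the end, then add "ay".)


Word: "sell"
Starts with consonant(s) → move to end, add 'ay'
Consonant cluster: "s"
Pig Latin = "ellsay"


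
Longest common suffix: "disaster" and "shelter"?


Word 1: "disaster"
Word 2: "shelter"
Comparing from end:
  Pos -1: 'r' == 'r'
  Pos -2: 'e' == 'e'
  Pos -3: 't' == 't'
  Pos -4: 's' != 'l' (stop)
LCS = "ter" (length 3)


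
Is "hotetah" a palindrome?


Word: "hotetah"
Reversed: "hatetoh"
Forward == Backward? hotetah != hatetoh
Palindrome = No


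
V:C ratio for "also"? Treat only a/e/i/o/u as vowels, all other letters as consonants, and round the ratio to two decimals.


Word: "also"
Vowels (a,e,i,o,u): 2
Consonants: 2
Ratio = 2/2
= 1.00


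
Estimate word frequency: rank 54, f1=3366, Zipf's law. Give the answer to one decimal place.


Zipf's law: f(r) = f(1) / r
f(1) = 3366
f(54) = 3366 / 54
= 62.3 occurrences


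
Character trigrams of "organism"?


Word: "organism" (length 8)
Number of trigrams = 8 - 3 + 1 = 6
  Position 0: "org"
  Position 1: "rga"
  Position 2: "gan"
  Position 3: "ani"
  Position 4: "nis"
  Position 5: "ism"
Trigrams = "org", "rga", "gan", "ani", "nis", "ism"


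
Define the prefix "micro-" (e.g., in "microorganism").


Prefix: micro-
Example: microorganism (micro- + organism)
Meaning = small


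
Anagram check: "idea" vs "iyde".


Word 1: "idea" → sorted: adei
Word 2: "iyde" → sorted: deiy
Same letters? adei != deiy
Anagram = No


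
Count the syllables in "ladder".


Word: "ladder"
Syllable breakdown: lad | der
Counting: 2 parts
= 2 syllables


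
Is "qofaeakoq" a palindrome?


Word: "qofaeakoq"
Reversed: "qokaeafoq"
Forward == Backward? qofaeakoq != qokaeafoq
Palindrome = No


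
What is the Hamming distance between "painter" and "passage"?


Comparing character by character (same length = 7):
  Pos 0: 'p' vs 'p' =
  Pos 1: 'a' vs 'a' =
  Pos 2: 'i' vs 's' !=
  Pos 3: 'n' vs 's' !=
  Pos 4: 't' vs 'a' !=
  Pos 5: 'e' vs 'g' !=
  Pos 6: 'r' vs 'e' !=
Hamming distance = 5


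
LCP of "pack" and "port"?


Word 1: "pack"
Word 2: "port"
Comparing from start:
  Pos 0: 'p' == 'p'
  Pos 1: 'a' != 'o' (stop)
LCP = "p" (length 1)


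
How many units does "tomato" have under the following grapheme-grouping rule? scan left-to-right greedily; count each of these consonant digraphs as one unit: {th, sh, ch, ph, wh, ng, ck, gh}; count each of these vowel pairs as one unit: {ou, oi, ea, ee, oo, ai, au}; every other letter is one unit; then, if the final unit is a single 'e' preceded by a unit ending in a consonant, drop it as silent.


Word: "tomato" (6 letters)
Left-to-right scan:
  [1] 't' (letter)
  [2] 'o' (letter)
  [3] 'm' (letter)
  [4] 'a' (letter)
  [5] 't' (letter)
  [6] 'o' (letter)
Units from scan: 6
Sound units = 6 units


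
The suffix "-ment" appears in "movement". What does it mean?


Suffix: -ment
Example: movement (move + -ment)
Meaning = result of action


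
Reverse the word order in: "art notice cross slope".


Original: "art notice cross slope"
Words (1..n): art | notice | cross | slope
Reversed (n..1): slope | cross | notice | art
Result = "slope cross notice art"


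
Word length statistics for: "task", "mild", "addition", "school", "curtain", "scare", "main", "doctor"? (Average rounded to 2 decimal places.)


Lengths: "task"=4, "mild"=4, "addition"=8, "school"=6, "curtain"=7, "scare"=5, "main"=4, "doctor"=6
Sum = 44, Count = 8
Average = 44/8 = 5.50
= avg=5.50, min=4, max=8


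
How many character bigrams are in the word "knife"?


Word: "knife" (length 5)
Number of 2-grams = length - 2 + 1 = 5 - 2 + 1
= 4


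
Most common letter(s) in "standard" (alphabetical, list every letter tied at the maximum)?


Word: "standard"
Letter counts:
  'a': 2
  'd': 2
  'n': 1
  'r': 1
  's': 1
  't': 1
Maximum count = 2
Most frequent = 'a', 'd' (2 times each)


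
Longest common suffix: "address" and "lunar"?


Word 1: "address"
Word 2: "lunar"
Comparing from end:
  Pos -1: 's' != 'r' (stop)
LCS = "" (length 0)


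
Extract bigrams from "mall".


Word: "mall" (length 4)
Number of bigrams = 4 - 2 + 1 = 3
  Position 0: "ma"
  Position 1: "al"
  Position 2: "ll"
Bigrams = "ma", "al", "ll"


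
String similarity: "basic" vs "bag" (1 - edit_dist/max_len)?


Word 1: "basic" (length 5)
Word 2: "bag" (length 3)
One optimal edit sequence:
  1. keep 'b'
  2. keep 'a'
  3. delete 's'  (+1)
  4. delete 'i'  (+1)
  5. substitute 'c' -> 'g'  (+1)
Edit distance = 3
Max length = max(5, 3) = 5
Similarity = 1 - 3/5
= 0.4000


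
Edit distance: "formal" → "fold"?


Word 1: "formal" (length 6)
Word 2: "fold" (length 4)
One optimal edit sequence (insert/delete/substitute each cost 1):
  1. keep 'f'
  2. keep 'o'
  3. delete 'r'  (+1)
  4. delete 'm'  (+1)
  5. substitute 'a' -> 'l'  (+1)
  6. substitute 'l' -> 'd'  (+1)
Total edit operations: 4
Edit distance = 4


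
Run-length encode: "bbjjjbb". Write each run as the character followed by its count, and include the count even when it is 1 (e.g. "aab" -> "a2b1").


String: "bbjjjbb"
Scanning for consecutive runs:
  'b' x 2
  'j' x 3
  'b' x 2
RLE = "b2j3b2"


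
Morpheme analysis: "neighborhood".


Word: "neighborhood"
Morphemes: neighbor / -hood
Each morpheme carries meaning
= 2 morphemes


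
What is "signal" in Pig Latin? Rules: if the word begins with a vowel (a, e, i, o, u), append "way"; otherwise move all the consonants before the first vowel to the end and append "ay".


Word: "signal"
Starts with consonant(s) → move to end, add 'ay'
Consonant cluster: "s"
Pig Latin = "ignalsay"


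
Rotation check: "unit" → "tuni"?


Word: "unit", Candidate: "tuni"
Method: check if candidate is substring of word+word
"unitunit" contains "tuni"? Yes
Is rotation = Yes


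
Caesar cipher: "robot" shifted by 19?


Word: "robot"
Shift: 19
Each letter → (letter + shift) mod 26:
  'r' (17) + 19 = 10 → 'k'
  'o' (14) + 19 = 7 → 'h'
  'b' (1) + 19 = 20 → 'u'
  'o' (14) + 19 = 7 → 'h'
  't' (19) + 19 = 12 → 'm'
Result = "khuhm"


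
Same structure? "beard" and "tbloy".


Pattern of "beard": [0, 1, 2, 3, 4]
Pattern of "tbloy": [0, 1, 2, 3, 4]
Patterns match
Same pattern = Yes


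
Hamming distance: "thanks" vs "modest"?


Comparing character by character (same length = 6):
  Pos 0: 't' vs 'm' !=
  Pos 1: 'h' vs 'o' !=
  Pos 2: 'a' vs 'd' !=
  Pos 3: 'n' vs 'e' !=
  Pos 4: 'k' vs 's' !=
  Pos 5: 's' vs 't' !=
Hamming distance = 6


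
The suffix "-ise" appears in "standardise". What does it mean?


Suffix: -ise
Example: standardise (standard + -ise)
Meaning = to make


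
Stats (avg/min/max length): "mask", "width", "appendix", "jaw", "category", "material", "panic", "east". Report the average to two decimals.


Lengths: "mask"=4, "width"=5, "appendix"=8, "jaw"=3, "category"=8, "material"=8, "panic"=5, "east"=4
Sum = 45, Count = 8
Average = 45/8 = 5.63
= avg=5.63, min=3, max=8


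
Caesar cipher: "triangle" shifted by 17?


Word: "triangle"
Shift: 17
Each letter → (letter + shift) mod 26:
  't' (19) + 17 = 10 → 'k'
  'r' (17) + 17 = 8 → 'i'
  'i' (8) + 17 = 25 → 'z'
  'a' (0) + 17 = 17 → 'r'
  'n' (13) + 17 = 4 → 'e'
  'g' (6) + 17 = 23 → 'x'
  'l' (11) + 17 = 2 → 'c'
  'e' (4) + 17 = 21 → 'v'
Result = "kizrexcv"


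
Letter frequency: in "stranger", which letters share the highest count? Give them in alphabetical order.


Word: "stranger"
Letter counts:
  'a': 1
  'e': 1
  'g': 1
  'n': 1
  'r': 2
  's': 1
  't': 1
Maximum count = 2
Most frequent = 'r' (2 times each)


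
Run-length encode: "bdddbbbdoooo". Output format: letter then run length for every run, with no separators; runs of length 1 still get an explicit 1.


String: "bdddbbbdoooo"
Scanning for consecutive runs:
  'b' x 1
  'd' x 3
  'b' x 3
  'd' x 1
  'o' x 4
RLE = "b1d3b3d1o4"


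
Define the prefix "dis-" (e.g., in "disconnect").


Prefix: dis-
Example: disconnect (dis- + connect)
Meaning = not / opposite


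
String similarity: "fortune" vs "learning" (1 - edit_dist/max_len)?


Word 1: "fortune" (length 7)
Word 2: "learning" (length 8)
One optimal edit sequence:
  1. insert 'l'  (+1)
  2. substitute 'f' -> 'e'  (+1)
  3. substitute 'o' -> 'a'  (+1)
  4. keep 'r'
  5. substitute 't' -> 'n'  (+1)
  6. substitute 'u' -> 'i'  (+1)
  7. keep 'n'
  8. substitute 'e' -> 'g'  (+1)
Edit distance = 6
Max length = max(7, 8) = 8
Similarity = 1 - 6/8
= 0.2500


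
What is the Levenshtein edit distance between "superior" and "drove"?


Word 1: "superior" (length 8)
Word 2: "drove" (length 5)
One optimal edit sequence (insert/delete/substitute each cost 1):
  1. delete 's'  (+1)
  2. delete 'u'  (+1)
  3. delete 'p'  (+1)
  4. substitute 'e' -> 'd'  (+1)
  5. keep 'r'
  6. substitute 'i' -> 'o'  (+1)
  7. substitute 'o' -> 'v'  (+1)
  8. substitute 'r' -> 'e'  (+1)
Total edit operations: 7
Edit distance = 7


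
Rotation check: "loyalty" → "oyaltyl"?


Word: "loyalty", Candidate: "oyaltyl"
Method: check if candidate is substring of word+word
"loyaltyloyalty" contains "oyaltyl"? Yes
Is rotation = Yes


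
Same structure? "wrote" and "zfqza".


Pattern of "wrote": [0, 1, 2, 3, 4]
Pattern of "zfqza": [0, 1, 2, 0, 3]
Patterns do not match
Same pattern = No


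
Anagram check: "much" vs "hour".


Word 1: "much" → sorted: chmu
Word 2: "hour" → sorted: horu
Same letters? chmu != horu
Anagram = No


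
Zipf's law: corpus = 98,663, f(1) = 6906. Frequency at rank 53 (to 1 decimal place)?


Zipf's law: f(r) = f(1) / r
f(1) = 6906
f(53) = 6906 / 53
= 130.3 occurrences


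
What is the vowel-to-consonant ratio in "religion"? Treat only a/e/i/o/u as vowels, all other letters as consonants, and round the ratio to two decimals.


Word: "religion"
Vowels (a,e,i,o,u): 4
Consonants: 4
Ratio = 4/4
= 1.00


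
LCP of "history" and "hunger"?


Word 1: "history"
Word 2: "hunger"
Comparing from start:
  Pos 0: 'h' == 'h'
  Pos 1: 'i' != 'u' (stop)
LCP = "h" (length 1)


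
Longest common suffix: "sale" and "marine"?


Word 1: "sale"
Word 2: "marine"
Comparing from end:
  Pos -1: 'e' == 'e'
  Pos -2: 'l' != 'n' (stop)
LCS = "e" (length 1)


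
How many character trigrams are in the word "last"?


Word: "last" (length 4)
Number of 3-grams = length - 3 + 1 = 4 - 3 + 1
= 2


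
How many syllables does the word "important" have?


Word: "important"
Syllable breakdown: im-por-tant
Counting: 3 parts
= 3 syllables


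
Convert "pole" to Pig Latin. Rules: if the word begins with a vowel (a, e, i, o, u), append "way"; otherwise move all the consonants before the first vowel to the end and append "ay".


Word: "pole"
Starts with consonant(s) → move to end, add 'ay'
Consonant cluster: "p"
Pig Latin = "olepay"


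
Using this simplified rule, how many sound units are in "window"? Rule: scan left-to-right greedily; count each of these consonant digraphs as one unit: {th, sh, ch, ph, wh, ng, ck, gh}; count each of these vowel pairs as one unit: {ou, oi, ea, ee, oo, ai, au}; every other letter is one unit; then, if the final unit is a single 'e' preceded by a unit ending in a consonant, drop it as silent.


Word: "window" (6 letters)
Left-to-right scan:
  [1] 'w' (letter)
  [2] 'i' (letter)
  [3] 'n' (letter)
  [4] 'd' (letter)
  [5] 'o' (letter)
  [6] 'w' (letter)
Units from scan: 6
Sound units = 6 units


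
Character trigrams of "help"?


Word: "help" (length 4)
Number of trigrams = 4 - 3 + 1 = 2
  Position 0: "hel"
  Position 1: "elp"
Trigrams = "hel", "elp"


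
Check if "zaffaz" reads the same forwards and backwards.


Word: "zaffaz"
Reversed: "zaffaz"
Forward == Backward? zaffaz == zaffaz
Palindrome = Yes


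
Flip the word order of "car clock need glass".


Original: "car clock need glass"
Words (1..n): car | clock | need | glass
Reversed (n..1): glass | need | clock | car
Result = "glass need clock car"


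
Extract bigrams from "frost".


Word: "frost" (length 5)
Number of bigrams = 5 - 2 + 1 = 4
  Position 0: "fr"
  Position 1: "ro"
  Position 2: "os"
  Position 3: "st"
Bigrams = "fr", "ro", "os", "st"


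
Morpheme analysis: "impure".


Word: "impure"
Morphemes: im- + pure
Each morpheme carries meaning
= 2 morphemes


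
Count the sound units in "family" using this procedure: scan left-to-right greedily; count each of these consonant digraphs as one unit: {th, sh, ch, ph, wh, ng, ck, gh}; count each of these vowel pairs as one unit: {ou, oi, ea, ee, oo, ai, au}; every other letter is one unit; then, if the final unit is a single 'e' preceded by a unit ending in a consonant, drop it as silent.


Word: "family" (6 letters)
Left-to-right scan:
  1. 'f' (letter)
  2. 'a' (letter)
  3. 'm' (letter)
  4. 'i' (letter)
  5. 'l' (letter)
  6. 'y' (letter)
Units from scan: 6
Sound units = 6 units


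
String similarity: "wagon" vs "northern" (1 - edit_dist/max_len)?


Word 1: "wagon" (length 5)
Word 2: "northern" (length 8)
One optimal edit sequence:
  1. insert 'n'  (+1)
  2. insert 'o'  (+1)
  3. insert 'r'  (+1)
  4. substitute 'w' -> 't'  (+1)
  5. substitute 'a' -> 'h'  (+1)
  6. substitute 'g' -> 'e'  (+1)
  7. substitute 'o' -> 'r'  (+1)
  8. keep 'n'
Edit distance = 7
Max length = max(5, 8) = 8
Similarity = 1 - 7/8
= 0.1250


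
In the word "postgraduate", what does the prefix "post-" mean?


Prefix: post-
Example: postgraduate (post- + graduate)
Meaning = after


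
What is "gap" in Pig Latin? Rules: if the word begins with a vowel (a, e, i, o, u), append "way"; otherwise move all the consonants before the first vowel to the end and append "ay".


Word: "gap"
Starts with consonant(s) → move to end, add 'ay'
Consonant cluster: "g"
Pig Latin = "apgay"


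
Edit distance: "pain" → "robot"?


Word 1: "pain" (length 4)
Word 2: "robot" (length 5)
One optimal edit sequence (insert/delete/substitute each cost 1):
  1. insert 'r'  (+1)
  2. substitute 'p' -> 'o'  (+1)
  3. substitute 'a' -> 'b'  (+1)
  4. substitute 'i' -> 'o'  (+1)
  5. substitute 'n' -> 't'  (+1)
Total edit operations: 5
Edit distance = 5


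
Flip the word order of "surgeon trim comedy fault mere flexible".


Original: "surgeon trim comedy fault mere flexible"
Words (1..n): surgeon | trim | comedy | fault | mere | flexible
Reversed (n..1): flexible | mere | fault | comedy | trim | surgeon
Result = "flexible mere fault comedy trim surgeon"


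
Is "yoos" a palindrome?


Word: "yoos"
Reversed: "sooy"
Forward == Backward? yoos != sooy
Palindrome = No


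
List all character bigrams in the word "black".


Word: "black" (length 5)
Number of bigrams = 5 - 2 + 1 = 4
  Position 0: "bl"
  Position 1: "la"
  Position 2: "ac"
  Position 3: "ck"
Bigrams = "bl", "la", "ac", "ck"


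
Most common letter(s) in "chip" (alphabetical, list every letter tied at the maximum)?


Word: "chip"
Letter counts:
  'c': 1
  'h': 1
  'i': 1
  'p': 1
Maximum count = 1
Most frequent = 'c', 'h', 'i', 'p' (1 time each)


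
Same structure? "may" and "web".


Pattern of "may": [0, 1, 2]
Pattern of "web": [0, 1, 2]
Patterns match
Same pattern = Yes


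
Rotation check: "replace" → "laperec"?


Word: "replace", Candidate: "laperec"
Method: check if candidate is substring of word+word
"replacereplace" contains "laperec"? No
Is rotation = No


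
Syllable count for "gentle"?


Word: "gentle"
Syllable breakdown: gen | tle
Counting: 2 parts
= 2 syllables


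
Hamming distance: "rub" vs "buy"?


Comparing character by character (same length = 3):
  Pos 0: 'r' vs 'b' !=
  Pos 1: 'u' vs 'u' =
  Pos 2: 'b' vs 'y' !=
Hamming distance = 2


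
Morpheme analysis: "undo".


Word: "undo"
Morphemes: un- | do
Each morpheme carries meaning
= 2 morphemes


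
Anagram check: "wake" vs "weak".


Word 1: "wake" → sorted: aekw
Word 2: "weak" → sorted: aekw
Same letters? aekw == aekw
Anagram = Yes


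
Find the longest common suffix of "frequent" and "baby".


Word 1: "frequent"
Word 2: "baby"
Comparing from end:
  Pos -1: 't' != 'y' (stop)
LCS = "" (length 0)


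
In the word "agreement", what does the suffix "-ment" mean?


Suffix: -ment
As in: agreement -> agree + -ment
Meaning = result of action


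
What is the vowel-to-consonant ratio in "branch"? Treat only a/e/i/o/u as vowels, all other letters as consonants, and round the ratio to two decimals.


Word: "branch"
Vowels (a,e,i,o,u): 1
Consonants: 5
Ratio = 1/5
= 0.20


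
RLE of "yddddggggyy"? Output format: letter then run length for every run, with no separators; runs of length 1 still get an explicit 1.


String: "yddddggggyy"
Scanning for consecutive runs:
  'y' x 1
  'd' x 4
  'g' x 4
  'y' x 2
RLE = "y1d4g4y2"


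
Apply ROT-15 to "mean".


Word: "mean"
Shift: 15
Each letter → (letter + shift) mod 26:
  'm' (12) + 15 = 1 → 'b'
  'e' (4) + 15 = 19 → 't'
  'a' (0) + 15 = 15 → 'p'
  'n' (13) + 15 = 2 → 'c'
Result = "btpc"


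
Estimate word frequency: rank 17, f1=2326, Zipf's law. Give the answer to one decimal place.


Zipf's law: f(r) = f(1) / r
f(1) = 2326
f(17) = 2326 / 17
= 136.8 occurrences


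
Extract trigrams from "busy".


Word: "busy" (length 4)
Number of trigrams = 4 - 3 + 1 = 2
  Position 0: "bus"
  Position 1: "usy"
Trigrams = "bus", "usy"


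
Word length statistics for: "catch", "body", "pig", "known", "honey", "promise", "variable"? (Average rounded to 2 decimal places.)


Lengths: "catch"=5, "body"=4, "pig"=3, "known"=5, "honey"=5, "promise"=7, "variable"=8
Sum = 37, Count = 7
Average = 37/7 = 5.29
= avg=5.29, min=3, max=8


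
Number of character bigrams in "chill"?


Word: "chill" (length 5)
Number of 2-grams = length - 2 + 1 = 5 - 2 + 1
= 4


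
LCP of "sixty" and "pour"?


Word 1: "sixty"
Word 2: "pour"
Comparing from start:
  Pos 0: 's' != 'p' (stop)
LCP = "" (length 0)


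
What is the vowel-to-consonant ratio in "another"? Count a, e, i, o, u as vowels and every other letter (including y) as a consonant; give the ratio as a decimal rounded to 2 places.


Word: "another"
Vowels (a,e,i,o,u): 3
Consonants: 4
Ratio = 3/4
= 0.75


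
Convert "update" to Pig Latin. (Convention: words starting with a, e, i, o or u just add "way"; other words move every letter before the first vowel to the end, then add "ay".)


Word: "update"
Starts with vowel → add 'way'
Pig Latin = "updateway"


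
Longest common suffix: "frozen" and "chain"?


Word 1: "frozen"
Word 2: "chain"
Comparing from end:
  Pos -1: 'n' == 'n'
  Pos -2: 'e' != 'i' (stop)
LCS = "n" (length 1)


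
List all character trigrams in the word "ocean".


Word: "ocean" (length 5)
Number of trigrams = 5 - 3 + 1 = 3
  Position 0: "oce"
  Position 1: "cea"
  Position 2: "ean"
Trigrams = "oce", "cea", "ean"


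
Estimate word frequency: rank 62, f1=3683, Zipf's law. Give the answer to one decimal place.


Zipf's law: f(r) = f(1) / r
f(1) = 3683
f(62) = 3683 / 62
= 59.4 occurrences


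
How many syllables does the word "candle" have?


Word: "candle"
Syllable breakdown: can · dle
Counting: 2 parts
= 2 syllables


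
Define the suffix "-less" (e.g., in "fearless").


Suffix: -less
As in: fearless -> fear + -less
Meaning = without


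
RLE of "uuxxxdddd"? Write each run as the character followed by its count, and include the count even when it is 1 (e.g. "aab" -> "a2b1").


String: "uuxxxdddd"
Scanning for consecutive runs:
  'u' x 2
  'x' x 3
  'd' x 4
RLE = "u2x3d4"


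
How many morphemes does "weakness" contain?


Word: "weakness"
Morphemes: weak | -ness
Each morpheme carries meaning
= 2 morphemes


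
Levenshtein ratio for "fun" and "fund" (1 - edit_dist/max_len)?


Word 1: "fun" (length 3)
Word 2: "fund" (length 4)
One optimal edit sequence:
  1. keep 'f'
  2. keep 'u'
  3. keep 'n'
  4. insert 'd'  (+1)
Edit distance = 1
Max length = max(3, 4) = 4
Similarity = 1 - 1/4
= 0.7500


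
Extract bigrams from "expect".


Word: "expect" (length 6)
Number of bigrams = 6 - 2 + 1 = 5
  Position 0: "ex"
  Position 1: "xp"
  Position 2: "pe"
  Position 3: "ec"
  Position 4: "ct"
Bigrams = "ex", "xp", "pe", "ec", "ct"


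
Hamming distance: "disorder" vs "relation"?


Comparing character by character (same length = 8):
  Pos 0: 'd' vs 'r' !=
  Pos 1: 'i' vs 'e' !=
  Pos 2: 's' vs 'l' !=
  Pos 3: 'o' vs 'a' !=
  Pos 4: 'r' vs 't' !=
  Pos 5: 'd' vs 'i' !=
  Pos 6: 'e' vs 'o' !=
  Pos 7: 'r' vs 'n' !=
Hamming distance = 8


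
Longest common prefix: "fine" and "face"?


Word 1: "fine"
Word 2: "face"
Comparing from start:
  Pos 0: 'f' == 'f'
  Pos 1: 'i' != 'a' (stop)
LCP = "f" (length 1)


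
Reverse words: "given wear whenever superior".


Original: "given wear whenever superior"
Words (1..n): given | wear | whenever | superior
Reversed (n..1): superior | whenever | wear | given
Result = "superior whenever wear given"


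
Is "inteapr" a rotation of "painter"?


Word: "painter", Candidate: "inteapr"
Method: check if candidate is substring of word+word
"painterpainter" contains "inteapr"? No
Is rotation = No


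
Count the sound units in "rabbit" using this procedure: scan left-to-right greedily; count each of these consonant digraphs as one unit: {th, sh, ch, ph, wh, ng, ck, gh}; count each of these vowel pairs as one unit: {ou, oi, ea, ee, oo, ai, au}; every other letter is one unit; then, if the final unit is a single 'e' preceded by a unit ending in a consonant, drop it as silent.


Word: "rabbit" (6 letters)
Left-to-right scan:
  [1] 'r' (letter)
  [2] 'a' (letter)
  [3] 'b' (letter)
  [4] 'b' (letter)
  [5] 'i' (letter)
  [6] 't' (letter)
Units from scan: 6
Sound units = 6 units


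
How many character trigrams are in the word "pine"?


Word: "pine" (length 4)
Number of 3-grams = length - 3 + 1 = 4 - 3 + 1
= 2


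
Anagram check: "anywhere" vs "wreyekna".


Word 1: "anywhere" → sorted: aeehnrwy
Word 2: "wreyekna" → sorted: aeeknrwy
Same letters? aeehnrwy != aeeknrwy
Anagram = No


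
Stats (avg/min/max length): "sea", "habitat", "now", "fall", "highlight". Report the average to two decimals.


Lengths: "sea"=3, "habitat"=7, "now"=3, "fall"=4, "highlight"=9
Sum = 26, Count = 5
Average = 26/5 = 5.20
= avg=5.20, min=3, max=9


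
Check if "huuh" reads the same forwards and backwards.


Word: "huuh"
Reversed: "huuh"
Forward == Backward? huuh == huuh
Palindrome = Yes


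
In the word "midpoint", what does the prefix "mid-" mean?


Prefix: mid-
As in: midpoint -> mid- + point
Meaning = middle


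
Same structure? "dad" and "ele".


Pattern of "dad": [0, 1, 0]
Pattern of "ele": [0, 1, 0]
Patterns match
Same pattern = Yes


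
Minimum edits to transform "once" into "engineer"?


Word 1: "once" (length 4)
Word 2: "engineer" (length 8)
One optimal edit sequence (insert/delete/substitute each cost 1):
  1. insert 'e'  (+1)
  2. insert 'n'  (+1)
  3. insert 'g'  (+1)
  4. substitute 'o' -> 'i'  (+1)
  5. keep 'n'
  6. substitute 'c' -> 'e'  (+1)
  7. keep 'e'
  8. insert 'r'  (+1)
Total edit operations: 6
Edit distance = 6


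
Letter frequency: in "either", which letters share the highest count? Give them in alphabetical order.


Word: "either"
Letter counts:
  'e': 2
  'h': 1
  'i': 1
  'r': 1
  't': 1
Maximum count = 2
Most frequent = 'e' (2 times each)


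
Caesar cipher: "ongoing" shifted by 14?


Word: "ongoing"
Shift: 14
Each letter → (letter + shift) mod 26:
  'o' (14) + 14 = 2 → 'c'
  'n' (13) + 14 = 1 → 'b'
  'g' (6) + 14 = 20 → 'u'
  'o' (14) + 14 = 2 → 'c'
  'i' (8) + 14 = 22 → 'w'
  'n' (13) + 14 = 1 → 'b'
  'g' (6) + 14 = 20 → 'u'
Result = "cbucwbu"


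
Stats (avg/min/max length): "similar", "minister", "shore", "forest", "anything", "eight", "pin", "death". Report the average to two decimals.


Lengths: "similar"=7, "minister"=8, "shore"=5, "forest"=6, "anything"=8, "eight"=5, "pin"=3, "death"=5
Sum = 47, Count = 8
Average = 47/8 = 5.88
= avg=5.88, min=3, max=8


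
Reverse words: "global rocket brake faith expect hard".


Original: "global rocket brake faith expect hard"
Words (1..n): global | rocket | brake | faith | expect | hard
Reversed (n..1): hard | expect | faith | brake | rocket | global
Result = "hard expect faith brake rocket global"


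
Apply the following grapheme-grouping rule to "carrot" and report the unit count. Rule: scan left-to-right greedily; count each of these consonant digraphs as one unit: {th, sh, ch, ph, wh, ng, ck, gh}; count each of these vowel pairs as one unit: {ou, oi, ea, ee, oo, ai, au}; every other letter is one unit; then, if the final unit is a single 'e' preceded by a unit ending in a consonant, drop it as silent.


Word: "carrot" (6 letters)
Left-to-right scan:
  (1) 'c' (letter)
  (2) 'a' (letter)
  (3) 'r' (letter)
  (4) 'r' (letter)
  (5) 'o' (letter)
  (6) 't' (letter)
Units from scan: 6
Sound units = 6 units


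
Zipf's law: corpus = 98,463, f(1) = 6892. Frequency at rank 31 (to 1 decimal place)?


Zipf's law: f(r) = f(1) / r
f(1) = 6892
f(31) = 6892 / 31
= 222.3 occurrences


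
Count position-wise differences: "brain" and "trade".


Comparing character by character (same length = 5):
  Pos 0: 'b' vs 't' !=
  Pos 1: 'r' vs 'r' =
  Pos 2: 'a' vs 'a' =
  Pos 3: 'i' vs 'd' !=
  Pos 4: 'n' vs 'e' !=
Hamming distance = 3


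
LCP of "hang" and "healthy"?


Word 1: "hang"
Word 2: "healthy"
Comparing from start:
  Pos 0: 'h' == 'h'
  Pos 1: 'a' != 'e' (stop)
LCP = "h" (length 1)


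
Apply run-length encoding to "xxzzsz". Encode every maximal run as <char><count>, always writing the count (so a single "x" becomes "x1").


String: "xxzzsz"
Scanning for consecutive runs:
  'x' x 2
  'z' x 2
  's' x 1
  'z' x 1
RLE = "x2z2s1z1"


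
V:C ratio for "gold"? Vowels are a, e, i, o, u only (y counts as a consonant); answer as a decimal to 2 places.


Word: "gold"
Vowels (a,e,i,o,u): 1
Consonants: 3
Ratio = 1/3
= 0.33


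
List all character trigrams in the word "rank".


Word: "rank" (length 4)
Number of trigrams = 4 - 3 + 1 = 2
  Position 0: "ran"
  Position 1: "ank"
Trigrams = "ran", "ank"


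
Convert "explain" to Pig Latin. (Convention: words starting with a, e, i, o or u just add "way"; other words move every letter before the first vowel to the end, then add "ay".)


Word: "explain"
Starts with vowel → add 'way'
Pig Latin = "explainway"


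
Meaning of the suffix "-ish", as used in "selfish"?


Suffix: -ish
Example: selfish = self + -ish
Meaning = somewhat / having the qualities of


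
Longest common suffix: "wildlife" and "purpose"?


Word 1: "wildlife"
Word 2: "purpose"
Comparing from end:
  Pos -1: 'e' == 'e'
  Pos -2: 'f' != 's' (stop)
LCS = "e" (length 1)


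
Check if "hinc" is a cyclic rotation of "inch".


Word: "inch", Candidate: "hinc"
Method: check if candidate is substring of word+word
"inchinch" contains "hinc"? Yes
Is rotation = Yes


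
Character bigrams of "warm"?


Word: "warm" (length 4)
Number of bigrams = 4 - 2 + 1 = 3
  Position 0: "wa"
  Position 1: "ar"
  Position 2: "rm"
Bigrams = "wa", "ar", "rm"


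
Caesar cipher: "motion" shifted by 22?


Word: "motion"
Shift: 22
Each letter → (letter + shift) mod 26:
  'm' (12) + 22 = 8 → 'i'
  'o' (14) + 22 = 10 → 'k'
  't' (19) + 22 = 15 → 'p'
  'i' (8) + 22 = 4 → 'e'
  'o' (14) + 22 = 10 → 'k'
  'n' (13) + 22 = 9 → 'j'
Result = "ikpekj"


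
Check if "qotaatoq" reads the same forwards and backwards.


Word: "qotaatoq"
Reversed: "qotaatoq"
Forward == Backward? qotaatoq == qotaatoq
Palindrome = Yes


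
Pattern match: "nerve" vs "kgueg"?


Pattern of "nerve": [0, 1, 2, 3, 1]
Pattern of "kgueg": [0, 1, 2, 3, 1]
Patterns match
Same pattern = Yes


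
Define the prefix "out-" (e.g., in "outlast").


Prefix: out-
As in: outlast -> out- + last
Meaning = surpass


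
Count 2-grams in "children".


Word: "children" (length 8)
Number of 2-grams = length - 2 + 1 = 8 - 2 + 1
= 7


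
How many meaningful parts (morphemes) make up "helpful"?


Word: "helpful"
Morphemes: help | -ful
Each morpheme carries meaning
= 2 morphemes


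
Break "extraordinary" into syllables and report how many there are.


Word: "extraordinary"
Syllable breakdown: ex / traor / di / nar / y
Counting: 5 parts
= 5 syllables


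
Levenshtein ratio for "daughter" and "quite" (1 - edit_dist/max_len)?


Word 1: "daughter" (length 8)
Word 2: "quite" (length 5)
One optimal edit sequence:
  1. delete 'd'  (+1)
  2. substitute 'a' -> 'q'  (+1)
  3. keep 'u'
  4. delete 'g'  (+1)
  5. substitute 'h' -> 'i'  (+1)
  6. keep 't'
  7. keep 'e'
  8. delete 'r'  (+1)
Edit distance = 5
Max length = max(8, 5) = 8
Similarity = 1 - 5/8
= 0.3750


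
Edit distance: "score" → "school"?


Word 1: "score" (length 5)
Word 2: "school" (length 6)
One optimal edit sequence (insert/delete/substitute each cost 1):
  1. keep 's'
  2. keep 'c'
  3. insert 'h'  (+1)
  4. keep 'o'
  5. substitute 'r' -> 'o'  (+1)
  6. substitute 'e' -> 'l'  (+1)
Total edit operations: 3
Edit distance = 3


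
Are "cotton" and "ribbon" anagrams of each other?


Word 1: "cotton" → sorted: cnoott
Word 2: "ribbon" → sorted: bbinor
Same letters? cnoott != bbinor
Anagram = No


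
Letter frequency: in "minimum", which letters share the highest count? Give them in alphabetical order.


Word: "minimum"
Letter counts:
  'i': 2
  'm': 3
  'n': 1
  'u': 1
Maximum count = 3
Most frequent = 'm' (3 times each)


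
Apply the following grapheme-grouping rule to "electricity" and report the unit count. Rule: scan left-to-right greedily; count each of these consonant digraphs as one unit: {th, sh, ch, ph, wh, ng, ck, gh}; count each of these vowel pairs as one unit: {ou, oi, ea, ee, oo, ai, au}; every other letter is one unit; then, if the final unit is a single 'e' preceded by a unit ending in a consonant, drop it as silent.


Word: "electricity" (11 letters)
Left-to-right scan:
  (1) 'e' (letter)
  (2) 'l' (letter)
  (3) 'e' (letter)
  (4) 'c' (letter)
  (5) 't' (letter)
  (6) 'r' (letter)
  (7) 'i' (letter)
  (8) 'c' (letter)
  (9) 'i' (letter)
  (10) 't' (letter)
  (11) 'y' (letter)
Units from scan: 11
Sound units = 11 units


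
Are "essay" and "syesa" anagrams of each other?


Word 1: "essay" → sorted: aessy
Word 2: "syesa" → sorted: aessy
Same letters? aessy == aessy
Anagram = Yes


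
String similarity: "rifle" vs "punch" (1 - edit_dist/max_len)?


Word 1: "rifle" (length 5)
Word 2: "punch" (length 5)
One optimal edit sequence:
  1. substitute 'r' -> 'p'  (+1)
  2. substitute 'i' -> 'u'  (+1)
  3. substitute 'f' -> 'n'  (+1)
  4. substitute 'l' -> 'c'  (+1)
  5. substitute 'e' -> 'h'  (+1)
Edit distance = 5
Max length = max(5, 5) = 5
Similarity = 1 - 5/5
= 0.0000


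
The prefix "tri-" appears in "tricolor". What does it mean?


Prefix: tri-
As in: tricolor -> tri- + color
Meaning = three


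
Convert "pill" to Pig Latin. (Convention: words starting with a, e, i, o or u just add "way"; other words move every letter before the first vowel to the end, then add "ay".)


Word: "pill"
Starts with consonant(s) → move to end, add 'ay'
Consonant cluster: "p"
Pig Latin = "illpay"


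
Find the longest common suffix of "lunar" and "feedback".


Word 1: "lunar"
Word 2: "feedback"
Comparing from end:
  Pos -1: 'r' != 'k' (stop)
LCS = "" (length 0)


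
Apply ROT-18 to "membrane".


Word: "membrane"
Shift: 18
Each letter → (letter + shift) mod 26:
  'm' (12) + 18 = 4 → 'e'
  'e' (4) + 18 = 22 → 'w'
  'm' (12) + 18 = 4 → 'e'
  'b' (1) + 18 = 19 → 't'
  'r' (17) + 18 = 9 → 'j'
  'a' (0) + 18 = 18 → 's'
  'n' (13) + 18 = 5 → 'f'
  'e' (4) + 18 = 22 → 'w'
Result = "ewetjsfw"


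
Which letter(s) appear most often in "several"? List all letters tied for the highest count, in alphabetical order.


Word: "several"
Letter counts:
  'a': 1
  'e': 2
  'l': 1
  'r': 1
  's': 1
  'v': 1
Maximum count = 2
Most frequent = 'e' (2 times each)


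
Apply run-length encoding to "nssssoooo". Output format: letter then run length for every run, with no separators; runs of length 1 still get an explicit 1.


String: "nssssoooo"
Scanning for consecutive runs:
  'n' x 1
  's' x 4
  'o' x 4
RLE = "n1s4o4"


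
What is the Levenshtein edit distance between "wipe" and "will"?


Word 1: "wipe" (length 4)
Word 2: "will" (length 4)
One optimal edit sequence (insert/delete/substitute each cost 1):
  1. keep 'w'
  2. keep 'i'
  3. substitute 'p' -> 'l'  (+1)
  4. substitute 'e' -> 'l'  (+1)
Total edit operations: 2
Edit distance = 2


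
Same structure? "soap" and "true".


Pattern of "soap": [0, 1, 2, 3]
Pattern of "true": [0, 1, 2, 3]
Patterns match
Same pattern = Yes


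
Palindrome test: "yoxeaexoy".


Word: "yoxeaexoy"
Reversed: "yoxeaexoy"
Forward == Backward? yoxeaexoy == yoxeaexoy
Palindrome = Yes


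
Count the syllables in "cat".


Word: "cat"
Syllable breakdown: cat
Counting: 1 part
= 1 syllable


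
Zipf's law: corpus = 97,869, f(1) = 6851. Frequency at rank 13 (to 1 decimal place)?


Zipf's law: f(r) = f(1) / r
f(1) = 6851
f(13) = 6851 / 13
= 527.0 occurrences


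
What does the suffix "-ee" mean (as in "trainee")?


Suffix: -ee
As in: trainee -> train + -ee
Meaning = one who receives


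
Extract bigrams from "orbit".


Word: "orbit" (length 5)
Number of bigrams = 5 - 2 + 1 = 4
  Position 0: "or"
  Position 1: "rb"
  Position 2: "bi"
  Position 3: "it"
Bigrams = "or", "rb", "bi", "it"


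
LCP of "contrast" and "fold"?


Word 1: "contrast"
Word 2: "fold"
Comparing from start:
  Pos 0: 'c' != 'f' (stop)
LCP = "" (length 0)


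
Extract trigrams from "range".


Word: "range" (length 5)
Number of trigrams = 5 - 3 + 1 = 3
  Position 0: "ran"
  Position 1: "ang"
  Position 2: "nge"
Trigrams = "ran", "ang", "nge"


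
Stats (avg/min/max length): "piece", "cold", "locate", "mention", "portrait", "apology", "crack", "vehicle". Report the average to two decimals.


Lengths: "piece"=5, "cold"=4, "locate"=6, "mention"=7, "portrait"=8, "apology"=7, "crack"=5, "vehicle"=7
Sum = 49, Count = 8
Average = 49/8 = 6.13
= avg=6.13, min=4, max=8


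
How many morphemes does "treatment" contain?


Word: "treatment"
Morphemes: treat + -ment
Each morpheme carries meaning
= 2 morphemes


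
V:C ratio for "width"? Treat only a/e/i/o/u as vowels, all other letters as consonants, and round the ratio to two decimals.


Word: "width"
Vowels (a,e,i,o,u): 1
Consonants: 4
Ratio = 1/4
= 0.25


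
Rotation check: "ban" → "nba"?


Word: "ban", Candidate: "nba"
Method: check if candidate is substring of word+word
"banban" contains "nba"? Yes
Is rotation = Yes


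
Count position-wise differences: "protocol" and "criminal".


Comparing character by character (same length = 8):
  Pos 0: 'p' vs 'c' !=
  Pos 1: 'r' vs 'r' =
  Pos 2: 'o' vs 'i' !=
  Pos 3: 't' vs 'm' !=
  Pos 4: 'o' vs 'i' !=
  Pos 5: 'c' vs 'n' !=
  Pos 6: 'o' vs 'a' !=
  Pos 7: 'l' vs 'l' =
Hamming distance = 6


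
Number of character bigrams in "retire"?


Word: "retire" (length 6)
Number of 2-grams = length - 2 + 1 = 6 - 2 + 1
= 5


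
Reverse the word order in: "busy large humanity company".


Original: "busy large humanity company"
Words (1..n): busy | large | humanity | company
Reversed (n..1): company | humanity | large | busy
Result = "company humanity large busy"


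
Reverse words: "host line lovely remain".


Original: "host line lovely remain"
Words (1..n): host | line | lovely | remain
Reversed (n..1): remain | lovely | line | host
Result = "remain lovely line host"


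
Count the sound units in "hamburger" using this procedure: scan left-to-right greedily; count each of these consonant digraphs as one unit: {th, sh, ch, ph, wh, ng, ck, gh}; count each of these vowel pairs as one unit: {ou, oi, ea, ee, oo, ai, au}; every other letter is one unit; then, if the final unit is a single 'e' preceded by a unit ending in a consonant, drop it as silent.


Word: "hamburger" (9 letters)
Left-to-right scan:
  1. 'h' (letter)
  2. 'a' (letter)
  3. 'm' (letter)
  4. 'b' (letter)
  5. 'u' (letter)
  6. 'r' (letter)
  7. 'g' (letter)
  8. 'e' (letter)
  9. 'r' (letter)
Units from scan: 9
Sound units = 9 units
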